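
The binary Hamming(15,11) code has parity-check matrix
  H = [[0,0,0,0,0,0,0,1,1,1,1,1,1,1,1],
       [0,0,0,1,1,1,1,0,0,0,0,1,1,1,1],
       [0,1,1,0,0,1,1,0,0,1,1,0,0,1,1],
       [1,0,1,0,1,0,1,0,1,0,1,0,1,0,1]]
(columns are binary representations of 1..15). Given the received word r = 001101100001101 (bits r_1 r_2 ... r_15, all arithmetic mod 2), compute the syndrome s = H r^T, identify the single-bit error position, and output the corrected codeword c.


s = (1, 0, 0, 0)^T, error position = 8, corrected codeword c = 001101110001101

Compute s = H r^T mod 2 one row at a time:
  s_1 = 0 + 0 + 0 + 0 + 1 + 1 + 0 + 1 = 3 ≡ 1 (mod 2).
  s_2 = 1 + 0 + 1 + 1 + 1 + 1 + 0 + 1 = 6 ≡ 0 (mod 2).
  s_3 = 0 + 1 + 1 + 1 + 0 + 0 + 0 + 1 = 4 ≡ 0 (mod 2).
  s_4 = 0 + 1 + 0 + 1 + 0 + 0 + 1 + 1 = 4 ≡ 0 (mod 2).
s = (1, 0, 0, 0)^T — this equals column 8 of H (binary 1000), so error is at position 8.
Correct: flip bit 8 of r = 001101100001101 to get c = 001101110001101.


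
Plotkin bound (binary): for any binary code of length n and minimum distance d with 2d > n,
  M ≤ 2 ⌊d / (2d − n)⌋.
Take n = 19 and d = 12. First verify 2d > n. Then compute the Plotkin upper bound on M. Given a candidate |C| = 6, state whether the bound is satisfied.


Plotkin bound M ≤ 4; given |C| = 6 > bound (violated).

Check applicability: 2d = 24, n = 19.
2d − n = 5 > 0, so Plotkin applies.
Compute d/(2d−n) = 12/5 ≈ 2.4000.
⌊d/(2d−n)⌋ = 2.
Plotkin bound: M ≤ 2·2 = 4.
Given |C| = 6, check: VIOLATED.
This |C| is above the Plotkin bound, so no binary code with n = 19, d = 12 and 6 codewords exists.


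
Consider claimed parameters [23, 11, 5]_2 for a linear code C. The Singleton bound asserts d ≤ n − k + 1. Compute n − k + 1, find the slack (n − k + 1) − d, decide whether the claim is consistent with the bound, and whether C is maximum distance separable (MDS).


Singleton RHS = n − k + 1 = 13, slack = 8, bound satisfied, not MDS.

Singleton bound: d ≤ n − k + 1.
Here n = 23, k = 11, so n − k + 1 = 13.
Given d = 5, check d ≤ 13: YES.
Slack = (n − k + 1) − d = 8.
The code is NOT MDS (slack = 8 > 0).
Description: the claimed parameters are [23, 11, 5]_2; such a code would be non-MDS.


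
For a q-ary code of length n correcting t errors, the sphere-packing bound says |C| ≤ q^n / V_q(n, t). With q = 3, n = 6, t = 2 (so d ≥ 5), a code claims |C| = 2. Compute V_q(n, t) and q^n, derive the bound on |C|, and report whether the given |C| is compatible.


V_q(n, t) = 73, q^n = 729, Hamming bound = 9, |C| = 2 ≤ bound (satisfied).

Step 1: Compute V_q(n, t) = Σ_{j=0}^2 C(n, j) (q−1)^j.
  j = 0: C(6,0)·(2)^0 = 1·1 = 1.
  j = 1: C(6,1)·(2)^1 = 6·2 = 12.
  j = 2: C(6,2)·(2)^2 = 15·4 = 60.
  V_q(n, t) = 1 + 12 + 60 = 73.
Step 2: q^n = 3^6 = 729.
Step 3: Hamming bound ⌊q^n / V_q(n,t)⌋ = ⌊729/73⌋ = 9.
Step 4: Compare |C| = 2 to 9: satisfied.
The claimed |C| lies below the Hamming bound.


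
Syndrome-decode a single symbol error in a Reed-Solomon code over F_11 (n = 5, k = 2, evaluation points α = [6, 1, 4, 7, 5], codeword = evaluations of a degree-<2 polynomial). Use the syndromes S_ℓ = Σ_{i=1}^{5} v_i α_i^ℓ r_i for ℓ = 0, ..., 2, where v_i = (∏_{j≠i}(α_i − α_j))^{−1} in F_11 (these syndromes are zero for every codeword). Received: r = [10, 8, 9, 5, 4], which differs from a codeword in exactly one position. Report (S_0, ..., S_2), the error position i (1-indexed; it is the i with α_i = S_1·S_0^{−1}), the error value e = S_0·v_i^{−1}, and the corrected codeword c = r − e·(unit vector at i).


S = (9, 9, 9), error at position 2, error magnitude e = 6, c = [10, 2, 9, 5, 4].

Step 1: column multipliers v_i = (∏_{j≠i}(α_i − α_j))^{−1} mod 11.
  i = 1 (α = 6): (6−1)(6−4)(6−7)(6−5) = 5·2·(−1)·1 = −10 ≡ 1, so v_1 = 1^{−1} = 1 (mod 11).
  i = 2 (α = 1): (1−6)(1−4)(1−7)(1−5) = (−5)·(−3)·(−6)·(−4) = 360 ≡ 8, so v_2 = 8^{−1} = 7 (mod 11).
  i = 3 (α = 4): (4−6)(4−1)(4−7)(4−5) = (−2)·3·(−3)·(−1) = −18 ≡ 4, so v_3 = 4^{−1} = 3 (mod 11).
  i = 4 (α = 7): (7−6)(7−1)(7−4)(7−5) = 1·6·3·2 = 36 ≡ 3, so v_4 = 3^{−1} = 4 (mod 11).
  i = 5 (α = 5): (5−6)(5−1)(5−4)(5−7) = (−1)·4·1·(−2) = 8 ≡ 8, so v_5 = 8^{−1} = 7 (mod 11).
  v = [1, 7, 3, 4, 7].
Step 2: syndromes of r = [10, 8, 9, 5, 4] (all sums mod 11).
  S_0 = Σ v_i r_i = 1·10 + 7·8 + 3·9 + 4·5 + 7·4 = 141 ≡ 9.
  S_1 = Σ v_i α_i r_i = 1·6·10 + 7·1·8 + 3·4·9 + 4·7·5 + 7·5·4 = 504 ≡ 9.
  α_i^2 mod 11 = [3, 1, 5, 5, 3].
  S_2 = Σ v_i α_i^2 r_i = 1·3·10 + 7·1·8 + 3·5·9 + 4·5·5 + 7·3·4 = 405 ≡ 9.
  S = (9, 9, 9) ≠ 0, so r is not a codeword (an error is present).
Step 3: locate the error. For a single error e at position i, S_ℓ = v_i·e·α_i^ℓ, so α_err = S_1/S_0.
  S_0^{−1} = 9^{−1} = 5 (mod 11), so α_err = 9·5 = 45 ≡ 1 = α_2. Error position i = 2.
  Consistency check: S_2/S_1 = 9·5 = 45 ≡ 1 = α_err ✓ (single-error assumption holds).
Step 4: error magnitude e = S_0/v_2 = S_0·∏_{j≠2}(α_2 − α_j) = 9·8 = 72 ≡ 6 (mod 11).
Step 5: correct position 2: c_2 = r_2 − e = 8 − 6 ≡ 2 (mod 11). Hence c = [10, 2, 9, 5, 4].
  Check: interpolating c through the α_i gives m(x) = 7 + 6·x (degree < 2) with m(α_i) = c_i for every i, so c is indeed a codeword.


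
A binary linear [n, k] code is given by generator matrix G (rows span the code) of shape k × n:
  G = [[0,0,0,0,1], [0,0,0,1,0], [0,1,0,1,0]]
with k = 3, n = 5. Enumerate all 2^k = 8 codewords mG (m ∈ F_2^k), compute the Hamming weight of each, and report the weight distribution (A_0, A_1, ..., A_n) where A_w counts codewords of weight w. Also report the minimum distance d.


Weight distribution: A_0 = 1, A_1 = 3, A_2 = 3, A_3 = 1. Minimum distance d = 1.

Enumerate all 2^3 = 8 messages m ∈ F_2^3.
For each, compute codeword c = mG in F_2^5, then tally its weight.
  m = 000 → c = 00000, weight = 0.
  m = 100 → c = 00001, weight = 1.
  m = 010 → c = 00010, weight = 1.
  m = 110 → c = 00011, weight = 2.
  m = 001 → c = 01010, weight = 2.
  m = 101 → c = 01011, weight = 3.
  m = 011 → c = 01000, weight = 1.
  m = 111 → c = 01001, weight = 2.
Tally weights:
  weight 0: 1 codewords.
  weight 1: 3 codewords.
  weight 2: 3 codewords.
  weight 3: 1 codewords.
Minimum distance d = smallest w > 0 with A_w > 0 = 1.
Sanity: Σ A_w = 8 = 2^3 = 8 ✓.


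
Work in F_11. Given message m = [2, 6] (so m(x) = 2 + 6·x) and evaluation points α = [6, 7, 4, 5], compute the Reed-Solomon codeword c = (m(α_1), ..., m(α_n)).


c = [5, 0, 4, 10]

Message polynomial: m(x) = 2 + 6·x (mod 11).
For each evaluation point α_i, compute m(α_i) mod 11:
  α_1 = 6: Horner steps 6 → 5, so m(6) = 5.
  α_2 = 7: Horner steps 6 → 0, so m(7) = 0.
  α_3 = 4: Horner steps 6 → 4, so m(4) = 4.
  α_4 = 5: Horner steps 6 → 10, so m(5) = 10.
Codeword c = [5, 0, 4, 10] ∈ F_11^4.


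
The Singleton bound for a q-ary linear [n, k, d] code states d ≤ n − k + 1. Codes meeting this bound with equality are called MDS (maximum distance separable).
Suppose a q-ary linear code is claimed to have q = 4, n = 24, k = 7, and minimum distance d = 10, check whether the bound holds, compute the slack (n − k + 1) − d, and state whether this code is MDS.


Singleton RHS = n − k + 1 = 18, slack = 8, bound satisfied, not MDS.

Singleton bound: d ≤ n − k + 1.
Here n = 24, k = 7, so n − k + 1 = 18.
Given d = 10, check d ≤ 18: YES.
Slack = (n − k + 1) − d = 8.
The code is NOT MDS (slack = 8 > 0).
Description: the claimed parameters are [24, 7, 10]_4; such a code would be non-MDS.


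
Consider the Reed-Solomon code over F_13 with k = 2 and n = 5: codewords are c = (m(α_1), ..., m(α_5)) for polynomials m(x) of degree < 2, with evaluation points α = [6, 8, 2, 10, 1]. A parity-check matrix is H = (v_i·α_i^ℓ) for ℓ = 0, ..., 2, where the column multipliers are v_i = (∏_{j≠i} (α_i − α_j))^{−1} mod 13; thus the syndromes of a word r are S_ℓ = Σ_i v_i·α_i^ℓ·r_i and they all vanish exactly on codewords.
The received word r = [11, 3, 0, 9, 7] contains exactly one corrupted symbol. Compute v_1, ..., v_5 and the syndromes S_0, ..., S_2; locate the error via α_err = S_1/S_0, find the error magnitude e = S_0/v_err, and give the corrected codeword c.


S = (6, 9, 7), error at position 2, error magnitude e = 6, c = [11, 10, 0, 9, 7].

Step 1: column multipliers v_i = (∏_{j≠i}(α_i − α_j))^{−1} mod 13.
  i = 1 (α = 6): (6−8)(6−2)(6−10)(6−1) = (−2)·4·(−4)·5 = 160 ≡ 4, so v_1 = 4^{−1} = 10 (mod 13).
  i = 2 (α = 8): (8−6)(8−2)(8−10)(8−1) = 2·6·(−2)·7 = −168 ≡ 1, so v_2 = 1^{−1} = 1 (mod 13).
  i = 3 (α = 2): (2−6)(2−8)(2−10)(2−1) = (−4)·(−6)·(−8)·1 = −192 ≡ 3, so v_3 = 3^{−1} = 9 (mod 13).
  i = 4 (α = 10): (10−6)(10−8)(10−2)(10−1) = 4·2·8·9 = 576 ≡ 4, so v_4 = 4^{−1} = 10 (mod 13).
  i = 5 (α = 1): (1−6)(1−8)(1−2)(1−10) = (−5)·(−7)·(−1)·(−9) = 315 ≡ 3, so v_5 = 3^{−1} = 9 (mod 13).
  v = [10, 1, 9, 10, 9].
Step 2: syndromes of r = [11, 3, 0, 9, 7] (all sums mod 13).
  S_0 = Σ v_i r_i = 10·11 + 1·3 + 9·0 + 10·9 + 9·7 = 266 ≡ 6.
  S_1 = Σ v_i α_i r_i = 10·6·11 + 1·8·3 + 9·2·0 + 10·10·9 + 9·1·7 = 1647 ≡ 9.
  α_i^2 mod 13 = [10, 12, 4, 9, 1].
  S_2 = Σ v_i α_i^2 r_i = 10·10·11 + 1·12·3 + 9·4·0 + 10·9·9 + 9·1·7 = 2009 ≡ 7.
  S = (6, 9, 7) ≠ 0, so r is not a codeword (an error is present).
Step 3: locate the error. For a single error e at position i, S_ℓ = v_i·e·α_i^ℓ, so α_err = S_1/S_0.
  S_0^{−1} = 6^{−1} = 11 (mod 13), so α_err = 9·11 = 99 ≡ 8 = α_2. Error position i = 2.
  Consistency check: S_2/S_1 = 7·3 = 21 ≡ 8 = α_err ✓ (single-error assumption holds).
Step 4: error magnitude e = S_0/v_2 = S_0·∏_{j≠2}(α_2 − α_j) = 6·1 = 6 ≡ 6 (mod 13).
Step 5: correct position 2: c_2 = r_2 − e = 3 − 6 ≡ 10 (mod 13). Hence c = [11, 10, 0, 9, 7].
  Check: interpolating c through the α_i gives m(x) = 1 + 6·x (degree < 2) with m(α_i) = c_i for every i, so c is indeed a codeword.


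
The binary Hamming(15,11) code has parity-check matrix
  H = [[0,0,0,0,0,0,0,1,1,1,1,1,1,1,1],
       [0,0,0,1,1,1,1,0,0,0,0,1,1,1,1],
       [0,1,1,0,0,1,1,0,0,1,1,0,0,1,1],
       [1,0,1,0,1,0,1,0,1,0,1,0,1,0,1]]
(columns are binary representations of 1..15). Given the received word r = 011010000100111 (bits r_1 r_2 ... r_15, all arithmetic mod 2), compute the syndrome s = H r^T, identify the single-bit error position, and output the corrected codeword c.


s = (0, 0, 1, 0)^T, error position = 2, corrected codeword c = 001010000100111

Compute s = H r^T mod 2 one row at a time:
  s_1 = 0 + 0 + 1 + 0 + 0 + 1 + 1 + 1 = 4 ≡ 0 (mod 2).
  s_2 = 0 + 1 + 0 + 0 + 0 + 1 + 1 + 1 = 4 ≡ 0 (mod 2).
  s_3 = 1 + 1 + 0 + 0 + 1 + 0 + 1 + 1 = 5 ≡ 1 (mod 2).
  s_4 = 0 + 1 + 1 + 0 + 0 + 0 + 1 + 1 = 4 ≡ 0 (mod 2).
s = (0, 0, 1, 0)^T — this equals column 2 of H (binary 0010), so error is at position 2.
Correct: flip bit 2 of r = 011010000100111 to get c = 001010000100111.


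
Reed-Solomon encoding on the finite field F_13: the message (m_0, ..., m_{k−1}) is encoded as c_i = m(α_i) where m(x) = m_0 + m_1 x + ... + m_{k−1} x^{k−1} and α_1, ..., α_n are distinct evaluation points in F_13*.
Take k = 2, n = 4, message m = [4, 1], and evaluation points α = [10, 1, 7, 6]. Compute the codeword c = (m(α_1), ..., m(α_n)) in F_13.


c = [1, 5, 11, 10]

Message polynomial: m(x) = 4 + 1·x (mod 13).
For each evaluation point α_i, compute m(α_i) mod 13:
  α_1 = 10: Horner steps 1 → 1, so m(10) = 1.
  α_2 = 1: Horner steps 1 → 5, so m(1) = 5.
  α_3 = 7: Horner steps 1 → 11, so m(7) = 11.
  α_4 = 6: Horner steps 1 → 10, so m(6) = 10.
Codeword c = [1, 5, 11, 10] ∈ F_13^4.


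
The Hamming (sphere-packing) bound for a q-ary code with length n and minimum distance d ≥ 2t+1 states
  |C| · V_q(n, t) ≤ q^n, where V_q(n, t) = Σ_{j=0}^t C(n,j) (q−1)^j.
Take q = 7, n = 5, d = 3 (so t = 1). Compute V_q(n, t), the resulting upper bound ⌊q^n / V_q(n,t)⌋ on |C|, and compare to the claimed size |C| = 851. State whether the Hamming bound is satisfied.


V_q(n, t) = 31, q^n = 16807, Hamming bound = 542, |C| = 851 > bound (violated).

Step 1: Compute V_q(n, t) = Σ_{j=0}^1 C(n, j) (q−1)^j.
  j = 0: C(5,0)·(6)^0 = 1·1 = 1.
  j = 1: C(5,1)·(6)^1 = 5·6 = 30.
  V_q(n, t) = 1 + 30 = 31.
Step 2: q^n = 7^5 = 16807.
Step 3: Hamming bound ⌊q^n / V_q(n,t)⌋ = ⌊16807/31⌋ = 542.
Step 4: Compare |C| = 851 to 542: violated.
The claimed |C| lies above the Hamming bound, so no 7-ary code of length 5 with d ≥ 3 can have 851 codewords.


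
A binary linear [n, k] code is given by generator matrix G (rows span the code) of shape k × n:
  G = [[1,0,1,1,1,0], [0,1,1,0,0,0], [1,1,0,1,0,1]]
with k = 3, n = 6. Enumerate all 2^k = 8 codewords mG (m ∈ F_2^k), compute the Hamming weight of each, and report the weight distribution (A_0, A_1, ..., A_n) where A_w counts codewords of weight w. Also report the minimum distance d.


Weight distribution: A_0 = 1, A_2 = 2, A_4 = 5. Minimum distance d = 2.

Enumerate all 2^3 = 8 messages m ∈ F_2^3.
For each, compute codeword c = mG in F_2^6, then tally its weight.
  m = 000 → c = 000000, weight = 0.
  m = 100 → c = 101110, weight = 4.
  m = 010 → c = 011000, weight = 2.
  m = 110 → c = 110110, weight = 4.
  m = 001 → c = 110101, weight = 4.
  m = 101 → c = 011011, weight = 4.
  m = 011 → c = 101101, weight = 4.
  m = 111 → c = 000011, weight = 2.
Tally weights:
  weight 0: 1 codewords.
  weight 2: 2 codewords.
  weight 4: 5 codewords.
Minimum distance d = smallest w > 0 with A_w > 0 = 2.
Sanity: Σ A_w = 8 = 2^3 = 8 ✓.


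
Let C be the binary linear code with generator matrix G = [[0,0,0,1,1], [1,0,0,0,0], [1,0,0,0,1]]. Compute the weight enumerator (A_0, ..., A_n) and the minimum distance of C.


Weight distribution: A_0 = 1, A_1 = 3, A_2 = 3, A_3 = 1. Minimum distance d = 1.

Enumerate all 2^3 = 8 messages m ∈ F_2^3.
For each, compute codeword c = mG in F_2^5, then tally its weight.
  m = 000 → c = 00000, weight = 0.
  m = 100 → c = 00011, weight = 2.
  m = 010 → c = 10000, weight = 1.
  m = 110 → c = 10011, weight = 3.
  m = 001 → c = 10001, weight = 2.
  m = 101 → c = 10010, weight = 2.
  m = 011 → c = 00001, weight = 1.
  m = 111 → c = 00010, weight = 1.
Tally weights:
  weight 0: 1 codewords.
  weight 1: 3 codewords.
  weight 2: 3 codewords.
  weight 3: 1 codewords.
Minimum distance d = smallest w > 0 with A_w > 0 = 1.
Sanity: Σ A_w = 8 = 2^3 = 8 ✓.


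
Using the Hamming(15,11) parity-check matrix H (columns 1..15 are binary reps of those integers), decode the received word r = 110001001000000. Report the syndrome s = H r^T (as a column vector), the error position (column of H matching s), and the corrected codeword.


s = (1, 1, 0, 0)^T, error position = 12, corrected codeword c = 110001001001000

Compute s = H r^T mod 2 one row at a time:
  s_1 = 0 + 1 + 0 + 0 + 0 + 0 + 0 + 0 = 1 ≡ 1 (mod 2).
  s_2 = 0 + 0 + 1 + 0 + 0 + 0 + 0 + 0 = 1 ≡ 1 (mod 2).
  s_3 = 1 + 0 + 1 + 0 + 0 + 0 + 0 + 0 = 2 ≡ 0 (mod 2).
  s_4 = 1 + 0 + 0 + 0 + 1 + 0 + 0 + 0 = 2 ≡ 0 (mod 2).
s = (1, 1, 0, 0)^T — this equals column 12 of H (binary 1100), so error is at position 12.
Correct: flip bit 12 of r = 110001001000000 to get c = 110001001001000.


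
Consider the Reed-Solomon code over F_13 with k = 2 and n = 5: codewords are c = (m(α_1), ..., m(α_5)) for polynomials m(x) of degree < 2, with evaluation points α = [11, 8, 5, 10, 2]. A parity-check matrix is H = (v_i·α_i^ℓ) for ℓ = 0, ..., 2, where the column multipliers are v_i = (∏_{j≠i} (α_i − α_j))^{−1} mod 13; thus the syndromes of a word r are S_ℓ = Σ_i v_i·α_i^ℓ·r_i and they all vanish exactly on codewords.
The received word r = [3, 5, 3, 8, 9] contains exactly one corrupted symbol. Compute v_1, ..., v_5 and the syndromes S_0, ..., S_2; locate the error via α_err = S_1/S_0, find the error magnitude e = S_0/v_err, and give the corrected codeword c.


S = (3, 2, 10), error at position 3, error magnitude e = 9, c = [3, 5, 7, 8, 9].

Step 1: column multipliers v_i = (∏_{j≠i}(α_i − α_j))^{−1} mod 13.
  i = 1 (α = 11): (11−8)(11−5)(11−10)(11−2) = 3·6·1·9 = 162 ≡ 6, so v_1 = 6^{−1} = 11 (mod 13).
  i = 2 (α = 8): (8−11)(8−5)(8−10)(8−2) = (−3)·3·(−2)·6 = 108 ≡ 4, so v_2 = 4^{−1} = 10 (mod 13).
  i = 3 (α = 5): (5−11)(5−8)(5−10)(5−2) = (−6)·(−3)·(−5)·3 = −270 ≡ 3, so v_3 = 3^{−1} = 9 (mod 13).
  i = 4 (α = 10): (10−11)(10−8)(10−5)(10−2) = (−1)·2·5·8 = −80 ≡ 11, so v_4 = 11^{−1} = 6 (mod 13).
  i = 5 (α = 2): (2−11)(2−8)(2−5)(2−10) = (−9)·(−6)·(−3)·(−8) = 1296 ≡ 9, so v_5 = 9^{−1} = 3 (mod 13).
  v = [11, 10, 9, 6, 3].
Step 2: syndromes of r = [3, 5, 3, 8, 9] (all sums mod 13).
  S_0 = Σ v_i r_i = 11·3 + 10·5 + 9·3 + 6·8 + 3·9 = 185 ≡ 3.
  S_1 = Σ v_i α_i r_i = 11·11·3 + 10·8·5 + 9·5·3 + 6·10·8 + 3·2·9 = 1432 ≡ 2.
  α_i^2 mod 13 = [4, 12, 12, 9, 4].
  S_2 = Σ v_i α_i^2 r_i = 11·4·3 + 10·12·5 + 9·12·3 + 6·9·8 + 3·4·9 = 1596 ≡ 10.
  S = (3, 2, 10) ≠ 0, so r is not a codeword (an error is present).
Step 3: locate the error. For a single error e at position i, S_ℓ = v_i·e·α_i^ℓ, so α_err = S_1/S_0.
  S_0^{−1} = 3^{−1} = 9 (mod 13), so α_err = 2·9 = 18 ≡ 5 = α_3. Error position i = 3.
  Consistency check: S_2/S_1 = 10·7 = 70 ≡ 5 = α_err ✓ (single-error assumption holds).
Step 4: error magnitude e = S_0/v_3 = S_0·∏_{j≠3}(α_3 − α_j) = 3·3 = 9 ≡ 9 (mod 13).
Step 5: correct position 3: c_3 = r_3 − e = 3 − 9 ≡ 7 (mod 13). Hence c = [3, 5, 7, 8, 9].
  Check: interpolating c through the α_i gives m(x) = 6 + 8·x (degree < 2) with m(α_i) = c_i for every i, so c is indeed a codeword.


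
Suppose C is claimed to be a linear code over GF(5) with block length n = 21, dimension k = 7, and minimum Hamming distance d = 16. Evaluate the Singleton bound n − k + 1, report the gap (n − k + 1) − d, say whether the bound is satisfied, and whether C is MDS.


Singleton RHS = n − k + 1 = 15, slack = -1, bound violated (no such code; not MDS).

Singleton bound: d ≤ n − k + 1.
Here n = 21, k = 7, so n − k + 1 = 15.
Given d = 16, check d ≤ 15: NO.
Slack = (n − k + 1) − d = -1.
The slack is negative: d = 16 exceeds n − k + 1 = 15 by 1, so the Singleton bound is violated and no linear [21, 7, 16]_5 code can exist. In particular it is not MDS (MDS requires d = n − k + 1 exactly).
Description: the claimed parameters are [21, 7, 16]_5; such a code would be impossible (violates the Singleton bound).


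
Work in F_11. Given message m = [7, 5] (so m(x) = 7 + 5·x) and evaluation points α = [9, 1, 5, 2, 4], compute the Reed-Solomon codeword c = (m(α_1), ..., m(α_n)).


c = [8, 1, 10, 6, 5]

Message polynomial: m(x) = 7 + 5·x (mod 11).
For each evaluation point α_i, compute m(α_i) mod 11:
  α_1 = 9: Horner steps 5 → 8, so m(9) = 8.
  α_2 = 1: Horner steps 5 → 1, so m(1) = 1.
  α_3 = 5: Horner steps 5 → 10, so m(5) = 10.
  α_4 = 2: Horner steps 5 → 6, so m(2) = 6.
  α_5 = 4: Horner steps 5 → 5, so m(4) = 5.
Codeword c = [8, 1, 10, 6, 5] ∈ F_11^5.


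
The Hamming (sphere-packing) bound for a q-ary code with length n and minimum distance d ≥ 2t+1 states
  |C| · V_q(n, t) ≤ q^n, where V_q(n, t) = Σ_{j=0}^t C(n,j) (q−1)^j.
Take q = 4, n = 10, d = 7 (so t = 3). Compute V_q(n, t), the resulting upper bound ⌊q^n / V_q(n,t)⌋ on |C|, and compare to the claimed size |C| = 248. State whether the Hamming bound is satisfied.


V_q(n, t) = 3676, q^n = 1048576, Hamming bound = 285, |C| = 248 ≤ bound (satisfied).

Step 1: Compute V_q(n, t) = Σ_{j=0}^3 C(n, j) (q−1)^j.
  j = 0: C(10,0)·(3)^0 = 1·1 = 1.
  j = 1: C(10,1)·(3)^1 = 10·3 = 30.
  j = 2: C(10,2)·(3)^2 = 45·9 = 405.
  j = 3: C(10,3)·(3)^3 = 120·27 = 3240.
  V_q(n, t) = 1 + 30 + 405 + 3240 = 3676.
Step 2: q^n = 4^10 = 1048576.
Step 3: Hamming bound ⌊q^n / V_q(n,t)⌋ = ⌊1048576/3676⌋ = 285.
Step 4: Compare |C| = 248 to 285: satisfied.
The claimed |C| lies below the Hamming bound.


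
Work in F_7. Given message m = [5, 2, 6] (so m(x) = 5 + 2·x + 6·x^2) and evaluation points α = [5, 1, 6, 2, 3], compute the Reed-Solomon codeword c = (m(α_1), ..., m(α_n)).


c = [4, 6, 2, 5, 2]

Message polynomial: m(x) = 5 + 2·x + 6·x^2 (mod 7).
For each evaluation point α_i, compute m(α_i) mod 7:
  α_1 = 5: Horner steps 6 → 4 → 4, so m(5) = 4.
  α_2 = 1: Horner steps 6 → 1 → 6, so m(1) = 6.
  α_3 = 6: Horner steps 6 → 3 → 2, so m(6) = 2.
  α_4 = 2: Horner steps 6 → 0 → 5, so m(2) = 5.
  α_5 = 3: Horner steps 6 → 6 → 2, so m(3) = 2.
Codeword c = [4, 6, 2, 5, 2] ∈ F_7^5.


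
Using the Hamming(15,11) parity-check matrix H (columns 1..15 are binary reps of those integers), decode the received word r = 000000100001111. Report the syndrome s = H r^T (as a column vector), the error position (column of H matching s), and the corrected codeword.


s = (0, 1, 1, 1)^T, error position = 7, corrected codeword c = 000000000001111

Compute s = H r^T mod 2 one row at a time:
  s_1 = 0 + 0 + 0 + 0 + 1 + 1 + 1 + 1 = 4 ≡ 0 (mod 2).
  s_2 = 0 + 0 + 0 + 1 + 1 + 1 + 1 + 1 = 5 ≡ 1 (mod 2).
  s_3 = 0 + 0 + 0 + 1 + 0 + 0 + 1 + 1 = 3 ≡ 1 (mod 2).
  s_4 = 0 + 0 + 0 + 1 + 0 + 0 + 1 + 1 = 3 ≡ 1 (mod 2).
s = (0, 1, 1, 1)^T — this equals column 7 of H (binary 0111), so error is at position 7.
Correct: flip bit 7 of r = 000000100001111 to get c = 000000000001111.


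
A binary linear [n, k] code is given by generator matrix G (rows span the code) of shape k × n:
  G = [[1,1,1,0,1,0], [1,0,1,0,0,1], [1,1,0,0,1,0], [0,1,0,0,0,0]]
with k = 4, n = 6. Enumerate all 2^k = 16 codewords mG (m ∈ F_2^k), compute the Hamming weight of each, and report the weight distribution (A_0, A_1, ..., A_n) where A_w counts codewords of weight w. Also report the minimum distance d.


Weight distribution: A_0 = 1, A_1 = 2, A_2 = 4, A_3 = 6, A_4 = 3. Minimum distance d = 1.

Enumerate all 2^4 = 16 messages m ∈ F_2^4.
For each, compute codeword c = mG in F_2^6, then tally its weight.
  m = 0000 → c = 000000, weight = 0.
  m = 1000 → c = 111010, weight = 4.
  m = 0100 → c = 101001, weight = 3.
  m = 1100 → c = 010011, weight = 3.
  m = 0010 → c = 110010, weight = 3.
  m = 1010 → c = 001000, weight = 1.
  m = 0110 → c = 011011, weight = 4.
  m = 1110 → c = 100001, weight = 2.
  m = 0001 → c = 010000, weight = 1.
  m = 1001 → c = 101010, weight = 3.
  m = 0101 → c = 111001, weight = 4.
  m = 1101 → c = 000011, weight = 2.
  m = 0011 → c = 100010, weight = 2.
  m = 1011 → c = 011000, weight = 2.
  m = 0111 → c = 001011, weight = 3.
  m = 1111 → c = 110001, weight = 3.
Tally weights:
  weight 0: 1 codewords.
  weight 1: 2 codewords.
  weight 2: 4 codewords.
  weight 3: 6 codewords.
  weight 4: 3 codewords.
Minimum distance d = smallest w > 0 with A_w > 0 = 1.
Sanity: Σ A_w = 16 = 2^4 = 16 ✓.


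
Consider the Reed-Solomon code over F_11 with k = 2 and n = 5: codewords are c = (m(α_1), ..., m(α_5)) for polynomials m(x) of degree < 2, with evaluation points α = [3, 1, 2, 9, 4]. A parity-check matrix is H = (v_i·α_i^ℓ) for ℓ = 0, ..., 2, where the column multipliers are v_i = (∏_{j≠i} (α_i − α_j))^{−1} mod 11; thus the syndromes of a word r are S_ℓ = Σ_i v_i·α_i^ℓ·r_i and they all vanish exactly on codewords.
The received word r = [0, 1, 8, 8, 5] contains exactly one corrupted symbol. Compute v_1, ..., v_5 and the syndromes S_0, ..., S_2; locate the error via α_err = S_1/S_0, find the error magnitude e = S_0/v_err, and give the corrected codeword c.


S = (3, 6, 1), error at position 3, error magnitude e = 2, c = [0, 1, 6, 8, 5].

Step 1: column multipliers v_i = (∏_{j≠i}(α_i − α_j))^{−1} mod 11.
  i = 1 (α = 3): (3−1)(3−2)(3−9)(3−4) = 2·1·(−6)·(−1) = 12 ≡ 1, so v_1 = 1^{−1} = 1 (mod 11).
  i = 2 (α = 1): (1−3)(1−2)(1−9)(1−4) = (−2)·(−1)·(−8)·(−3) = 48 ≡ 4, so v_2 = 4^{−1} = 3 (mod 11).
  i = 3 (α = 2): (2−3)(2−1)(2−9)(2−4) = (−1)·1·(−7)·(−2) = −14 ≡ 8, so v_3 = 8^{−1} = 7 (mod 11).
  i = 4 (α = 9): (9−3)(9−1)(9−2)(9−4) = 6·8·7·5 = 1680 ≡ 8, so v_4 = 8^{−1} = 7 (mod 11).
  i = 5 (α = 4): (4−3)(4−1)(4−2)(4−9) = 1·3·2·(−5) = −30 ≡ 3, so v_5 = 3^{−1} = 4 (mod 11).
  v = [1, 3, 7, 7, 4].
Step 2: syndromes of r = [0, 1, 8, 8, 5] (all sums mod 11).
  S_0 = Σ v_i r_i = 1·0 + 3·1 + 7·8 + 7·8 + 4·5 = 135 ≡ 3.
  S_1 = Σ v_i α_i r_i = 1·3·0 + 3·1·1 + 7·2·8 + 7·9·8 + 4·4·5 = 699 ≡ 6.
  α_i^2 mod 11 = [9, 1, 4, 4, 5].
  S_2 = Σ v_i α_i^2 r_i = 1·9·0 + 3·1·1 + 7·4·8 + 7·4·8 + 4·5·5 = 551 ≡ 1.
  S = (3, 6, 1) ≠ 0, so r is not a codeword (an error is present).
Step 3: locate the error. For a single error e at position i, S_ℓ = v_i·e·α_i^ℓ, so α_err = S_1/S_0.
  S_0^{−1} = 3^{−1} = 4 (mod 11), so α_err = 6·4 = 24 ≡ 2 = α_3. Error position i = 3.
  Consistency check: S_2/S_1 = 1·2 = 2 ≡ 2 = α_err ✓ (single-error assumption holds).
Step 4: error magnitude e = S_0/v_3 = S_0·∏_{j≠3}(α_3 − α_j) = 3·8 = 24 ≡ 2 (mod 11).
Step 5: correct position 3: c_3 = r_3 − e = 8 − 2 ≡ 6 (mod 11). Hence c = [0, 1, 6, 8, 5].
  Check: interpolating c through the α_i gives m(x) = 7 + 5·x (degree < 2) with m(α_i) = c_i for every i, so c is indeed a codeword.


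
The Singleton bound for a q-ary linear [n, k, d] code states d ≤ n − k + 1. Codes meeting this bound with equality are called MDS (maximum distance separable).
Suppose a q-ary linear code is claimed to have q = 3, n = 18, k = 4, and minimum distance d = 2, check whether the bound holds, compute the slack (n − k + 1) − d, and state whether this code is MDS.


Singleton RHS = n − k + 1 = 15, slack = 13, bound satisfied, not MDS.

Singleton bound: d ≤ n − k + 1.
Here n = 18, k = 4, so n − k + 1 = 15.
Given d = 2, check d ≤ 15: YES.
Slack = (n − k + 1) − d = 13.
The code is NOT MDS (slack = 13 > 0).
Description: the claimed parameters are [18, 4, 2]_3; such a code would be non-MDS.


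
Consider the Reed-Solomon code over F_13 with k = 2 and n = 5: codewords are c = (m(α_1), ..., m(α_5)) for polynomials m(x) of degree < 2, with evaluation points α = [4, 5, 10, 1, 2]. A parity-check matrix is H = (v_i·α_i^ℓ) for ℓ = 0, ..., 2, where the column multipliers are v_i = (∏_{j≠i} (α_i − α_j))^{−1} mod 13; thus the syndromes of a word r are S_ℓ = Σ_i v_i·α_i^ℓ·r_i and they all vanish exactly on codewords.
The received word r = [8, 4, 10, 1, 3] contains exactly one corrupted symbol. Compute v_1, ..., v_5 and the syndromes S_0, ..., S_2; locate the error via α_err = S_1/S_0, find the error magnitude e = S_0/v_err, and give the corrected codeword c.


S = (5, 5, 5), error at position 4, error magnitude e = 7, c = [8, 4, 10, 7, 3].

Step 1: column multipliers v_i = (∏_{j≠i}(α_i − α_j))^{−1} mod 13.
  i = 1 (α = 4): (4−5)(4−10)(4−1)(4−2) = (−1)·(−6)·3·2 = 36 ≡ 10, so v_1 = 10^{−1} = 4 (mod 13).
  i = 2 (α = 5): (5−4)(5−10)(5−1)(5−2) = 1·(−5)·4·3 = −60 ≡ 5, so v_2 = 5^{−1} = 8 (mod 13).
  i = 3 (α = 10): (10−4)(10−5)(10−1)(10−2) = 6·5·9·8 = 2160 ≡ 2, so v_3 = 2^{−1} = 7 (mod 13).
  i = 4 (α = 1): (1−4)(1−5)(1−10)(1−2) = (−3)·(−4)·(−9)·(−1) = 108 ≡ 4, so v_4 = 4^{−1} = 10 (mod 13).
  i = 5 (α = 2): (2−4)(2−5)(2−10)(2−1) = (−2)·(−3)·(−8)·1 = −48 ≡ 4, so v_5 = 4^{−1} = 10 (mod 13).
  v = [4, 8, 7, 10, 10].
Step 2: syndromes of r = [8, 4, 10, 1, 3] (all sums mod 13).
  S_0 = Σ v_i r_i = 4·8 + 8·4 + 7·10 + 10·1 + 10·3 = 174 ≡ 5.
  S_1 = Σ v_i α_i r_i = 4·4·8 + 8·5·4 + 7·10·10 + 10·1·1 + 10·2·3 = 1058 ≡ 5.
  α_i^2 mod 13 = [3, 12, 9, 1, 4].
  S_2 = Σ v_i α_i^2 r_i = 4·3·8 + 8·12·4 + 7·9·10 + 10·1·1 + 10·4·3 = 1240 ≡ 5.
  S = (5, 5, 5) ≠ 0, so r is not a codeword (an error is present).
Step 3: locate the error. For a single error e at position i, S_ℓ = v_i·e·α_i^ℓ, so α_err = S_1/S_0.
  S_0^{−1} = 5^{−1} = 8 (mod 13), so α_err = 5·8 = 40 ≡ 1 = α_4. Error position i = 4.
  Consistency check: S_2/S_1 = 5·8 = 40 ≡ 1 = α_err ✓ (single-error assumption holds).
Step 4: error magnitude e = S_0/v_4 = S_0·∏_{j≠4}(α_4 − α_j) = 5·4 = 20 ≡ 7 (mod 13).
Step 5: correct position 4: c_4 = r_4 − e = 1 − 7 ≡ 7 (mod 13). Hence c = [8, 4, 10, 7, 3].
  Check: interpolating c through the α_i gives m(x) = 11 + 9·x (degree < 2) with m(α_i) = c_i for every i, so c is indeed a codeword.


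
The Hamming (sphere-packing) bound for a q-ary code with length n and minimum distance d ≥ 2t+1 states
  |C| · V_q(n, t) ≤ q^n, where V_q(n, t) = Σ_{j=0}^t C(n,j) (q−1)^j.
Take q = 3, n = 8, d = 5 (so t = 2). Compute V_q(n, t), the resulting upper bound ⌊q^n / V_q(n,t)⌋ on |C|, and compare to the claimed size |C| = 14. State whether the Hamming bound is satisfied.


V_q(n, t) = 129, q^n = 6561, Hamming bound = 50, |C| = 14 ≤ bound (satisfied).

Step 1: Compute V_q(n, t) = Σ_{j=0}^2 C(n, j) (q−1)^j.
  j = 0: C(8,0)·(2)^0 = 1·1 = 1.
  j = 1: C(8,1)·(2)^1 = 8·2 = 16.
  j = 2: C(8,2)·(2)^2 = 28·4 = 112.
  V_q(n, t) = 1 + 16 + 112 = 129.
Step 2: q^n = 3^8 = 6561.
Step 3: Hamming bound ⌊q^n / V_q(n,t)⌋ = ⌊6561/129⌋ = 50.
Step 4: Compare |C| = 14 to 50: satisfied.
The claimed |C| lies below the Hamming bound.


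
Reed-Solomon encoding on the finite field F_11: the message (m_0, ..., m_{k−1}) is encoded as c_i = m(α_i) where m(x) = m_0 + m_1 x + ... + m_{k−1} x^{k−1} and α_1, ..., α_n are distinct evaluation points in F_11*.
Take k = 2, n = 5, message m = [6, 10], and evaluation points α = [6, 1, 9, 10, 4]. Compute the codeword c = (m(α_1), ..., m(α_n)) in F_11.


c = [0, 5, 8, 7, 2]

Message polynomial: m(x) = 6 + 10·x (mod 11).
For each evaluation point α_i, compute m(α_i) mod 11:
  α_1 = 6: Horner steps 10 → 0, so m(6) = 0.
  α_2 = 1: Horner steps 10 → 5, so m(1) = 5.
  α_3 = 9: Horner steps 10 → 8, so m(9) = 8.
  α_4 = 10: Horner steps 10 → 7, so m(10) = 7.
  α_5 = 4: Horner steps 10 → 2, so m(4) = 2.
Codeword c = [0, 5, 8, 7, 2] ∈ F_11^5.


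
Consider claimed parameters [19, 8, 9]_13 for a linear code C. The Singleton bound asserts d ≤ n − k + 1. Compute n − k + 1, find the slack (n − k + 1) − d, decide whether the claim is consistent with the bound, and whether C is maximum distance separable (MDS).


Singleton RHS = n − k + 1 = 12, slack = 3, bound satisfied, not MDS.

Singleton bound: d ≤ n − k + 1.
Here n = 19, k = 8, so n − k + 1 = 12.
Given d = 9, check d ≤ 12: YES.
Slack = (n − k + 1) − d = 3.
The code is NOT MDS (slack = 3 > 0).
Description: the claimed parameters are [19, 8, 9]_13; such a code would be non-MDS.


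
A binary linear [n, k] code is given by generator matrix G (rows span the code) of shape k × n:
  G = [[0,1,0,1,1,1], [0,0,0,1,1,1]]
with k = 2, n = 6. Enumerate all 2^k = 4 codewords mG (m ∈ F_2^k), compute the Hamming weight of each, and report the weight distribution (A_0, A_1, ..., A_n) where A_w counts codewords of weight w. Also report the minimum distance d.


Weight distribution: A_0 = 1, A_1 = 1, A_3 = 1, A_4 = 1. Minimum distance d = 1.

Enumerate all 2^2 = 4 messages m ∈ F_2^2.
For each, compute codeword c = mG in F_2^6, then tally its weight.
  m = 00 → c = 000000, weight = 0.
  m = 10 → c = 010111, weight = 4.
  m = 01 → c = 000111, weight = 3.
  m = 11 → c = 010000, weight = 1.
Tally weights:
  weight 0: 1 codewords.
  weight 1: 1 codewords.
  weight 3: 1 codewords.
  weight 4: 1 codewords.
Minimum distance d = smallest w > 0 with A_w > 0 = 1.
Sanity: Σ A_w = 4 = 2^2 = 4 ✓.


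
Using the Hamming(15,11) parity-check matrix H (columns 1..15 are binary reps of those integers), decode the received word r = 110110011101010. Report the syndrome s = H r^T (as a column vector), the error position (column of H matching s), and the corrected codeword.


s = (1, 0, 1, 1)^T, error position = 11, corrected codeword c = 110110011111010

Compute s = H r^T mod 2 one row at a time:
  s_1 = 1 + 1 + 1 + 0 + 1 + 0 + 1 + 0 = 5 ≡ 1 (mod 2).
  s_2 = 1 + 1 + 0 + 0 + 1 + 0 + 1 + 0 = 4 ≡ 0 (mod 2).
  s_3 = 1 + 0 + 0 + 0 + 1 + 0 + 1 + 0 = 3 ≡ 1 (mod 2).
  s_4 = 1 + 0 + 1 + 0 + 1 + 0 + 0 + 0 = 3 ≡ 1 (mod 2).
s = (1, 0, 1, 1)^T — this equals column 11 of H (binary 1011), so error is at position 11.
Correct: flip bit 11 of r = 110110011101010 to get c = 110110011111010.


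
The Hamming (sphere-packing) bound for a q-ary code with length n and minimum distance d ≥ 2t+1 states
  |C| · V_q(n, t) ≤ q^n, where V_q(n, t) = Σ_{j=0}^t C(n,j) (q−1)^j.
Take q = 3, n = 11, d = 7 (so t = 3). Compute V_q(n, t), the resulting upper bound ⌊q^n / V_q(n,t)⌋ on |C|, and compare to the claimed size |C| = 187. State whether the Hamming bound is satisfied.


V_q(n, t) = 1563, q^n = 177147, Hamming bound = 113, |C| = 187 > bound (violated).

Step 1: Compute V_q(n, t) = Σ_{j=0}^3 C(n, j) (q−1)^j.
  j = 0: C(11,0)·(2)^0 = 1·1 = 1.
  j = 1: C(11,1)·(2)^1 = 11·2 = 22.
  j = 2: C(11,2)·(2)^2 = 55·4 = 220.
  j = 3: C(11,3)·(2)^3 = 165·8 = 1320.
  V_q(n, t) = 1 + 22 + 220 + 1320 = 1563.
Step 2: q^n = 3^11 = 177147.
Step 3: Hamming bound ⌊q^n / V_q(n,t)⌋ = ⌊177147/1563⌋ = 113.
Step 4: Compare |C| = 187 to 113: violated.
The claimed |C| lies above the Hamming bound, so no 3-ary code of length 11 with d ≥ 7 can have 187 codewords.


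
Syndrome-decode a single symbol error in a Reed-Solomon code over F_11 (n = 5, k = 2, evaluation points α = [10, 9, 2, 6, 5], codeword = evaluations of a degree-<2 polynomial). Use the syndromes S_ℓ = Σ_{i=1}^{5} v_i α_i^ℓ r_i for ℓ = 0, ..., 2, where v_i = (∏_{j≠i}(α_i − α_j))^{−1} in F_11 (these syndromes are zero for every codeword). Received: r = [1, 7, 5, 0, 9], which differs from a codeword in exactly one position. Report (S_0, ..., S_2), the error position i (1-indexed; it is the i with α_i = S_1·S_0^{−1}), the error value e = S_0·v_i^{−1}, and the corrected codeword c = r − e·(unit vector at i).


S = (2, 1, 6), error at position 4, error magnitude e = 8, c = [1, 7, 5, 3, 9].

Step 1: column multipliers v_i = (∏_{j≠i}(α_i − α_j))^{−1} mod 11.
  i = 1 (α = 10): (10−9)(10−2)(10−6)(10−5) = 1·8·4·5 = 160 ≡ 6, so v_1 = 6^{−1} = 2 (mod 11).
  i = 2 (α = 9): (9−10)(9−2)(9−6)(9−5) = (−1)·7·3·4 = −84 ≡ 4, so v_2 = 4^{−1} = 3 (mod 11).
  i = 3 (α = 2): (2−10)(2−9)(2−6)(2−5) = (−8)·(−7)·(−4)·(−3) = 672 ≡ 1, so v_3 = 1^{−1} = 1 (mod 11).
  i = 4 (α = 6): (6−10)(6−9)(6−2)(6−5) = (−4)·(−3)·4·1 = 48 ≡ 4, so v_4 = 4^{−1} = 3 (mod 11).
  i = 5 (α = 5): (5−10)(5−9)(5−2)(5−6) = (−5)·(−4)·3·(−1) = −60 ≡ 6, so v_5 = 6^{−1} = 2 (mod 11).
  v = [2, 3, 1, 3, 2].
Step 2: syndromes of r = [1, 7, 5, 0, 9] (all sums mod 11).
  S_0 = Σ v_i r_i = 2·1 + 3·7 + 1·5 + 3·0 + 2·9 = 46 ≡ 2.
  S_1 = Σ v_i α_i r_i = 2·10·1 + 3·9·7 + 1·2·5 + 3·6·0 + 2·5·9 = 309 ≡ 1.
  α_i^2 mod 11 = [1, 4, 4, 3, 3].
  S_2 = Σ v_i α_i^2 r_i = 2·1·1 + 3·4·7 + 1·4·5 + 3·3·0 + 2·3·9 = 160 ≡ 6.
  S = (2, 1, 6) ≠ 0, so r is not a codeword (an error is present).
Step 3: locate the error. For a single error e at position i, S_ℓ = v_i·e·α_i^ℓ, so α_err = S_1/S_0.
  S_0^{−1} = 2^{−1} = 6 (mod 11), so α_err = 1·6 = 6 ≡ 6 = α_4. Error position i = 4.
  Consistency check: S_2/S_1 = 6·1 = 6 ≡ 6 = α_err ✓ (single-error assumption holds).
Step 4: error magnitude e = S_0/v_4 = S_0·∏_{j≠4}(α_4 − α_j) = 2·4 = 8 ≡ 8 (mod 11).
Step 5: correct position 4: c_4 = r_4 − e = 0 − 8 ≡ 3 (mod 11). Hence c = [1, 7, 5, 3, 9].
  Check: interpolating c through the α_i gives m(x) = 6 + 5·x (degree < 2) with m(α_i) = c_i for every i, so c is indeed a codeword.


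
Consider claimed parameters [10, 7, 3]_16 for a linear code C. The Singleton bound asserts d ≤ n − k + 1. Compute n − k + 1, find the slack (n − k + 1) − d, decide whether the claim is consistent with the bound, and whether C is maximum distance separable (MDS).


Singleton RHS = n − k + 1 = 4, slack = 1, bound satisfied, not MDS.

Singleton bound: d ≤ n − k + 1.
Here n = 10, k = 7, so n − k + 1 = 4.
Given d = 3, check d ≤ 4: YES.
Slack = (n − k + 1) − d = 1.
The code is NOT MDS (slack = 1 > 0).
Description: the claimed parameters are [10, 7, 3]_16; such a code would be non-MDS.


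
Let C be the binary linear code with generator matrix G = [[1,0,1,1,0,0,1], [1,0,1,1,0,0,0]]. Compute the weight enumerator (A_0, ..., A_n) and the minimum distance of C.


Weight distribution: A_0 = 1, A_1 = 1, A_3 = 1, A_4 = 1. Minimum distance d = 1.

Enumerate all 2^2 = 4 messages m ∈ F_2^2.
For each, compute codeword c = mG in F_2^7, then tally its weight.
  m = 00 → c = 0000000, weight = 0.
  m = 10 → c = 1011001, weight = 4.
  m = 01 → c = 1011000, weight = 3.
  m = 11 → c = 0000001, weight = 1.
Tally weights:
  weight 0: 1 codewords.
  weight 1: 1 codewords.
  weight 3: 1 codewords.
  weight 4: 1 codewords.
Minimum distance d = smallest w > 0 with A_w > 0 = 1.
Sanity: Σ A_w = 4 = 2^2 = 4 ✓.


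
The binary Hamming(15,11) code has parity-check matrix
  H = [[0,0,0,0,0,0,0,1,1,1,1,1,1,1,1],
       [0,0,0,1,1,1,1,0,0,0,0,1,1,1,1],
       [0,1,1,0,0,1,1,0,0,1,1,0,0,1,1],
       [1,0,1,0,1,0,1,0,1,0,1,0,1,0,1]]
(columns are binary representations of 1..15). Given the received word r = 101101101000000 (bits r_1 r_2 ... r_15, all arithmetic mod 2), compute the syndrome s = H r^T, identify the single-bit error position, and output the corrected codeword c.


s = (1, 1, 1, 0)^T, error position = 14, corrected codeword c = 101101101000010

Compute s = H r^T mod 2 one row at a time:
  s_1 = 0 + 1 + 0 + 0 + 0 + 0 + 0 + 0 = 1 ≡ 1 (mod 2).
  s_2 = 1 + 0 + 1 + 1 + 0 + 0 + 0 + 0 = 3 ≡ 1 (mod 2).
  s_3 = 0 + 1 + 1 + 1 + 0 + 0 + 0 + 0 = 3 ≡ 1 (mod 2).
  s_4 = 1 + 1 + 0 + 1 + 1 + 0 + 0 + 0 = 4 ≡ 0 (mod 2).
s = (1, 1, 1, 0)^T — this equals column 14 of H (binary 1110), so error is at position 14.
Correct: flip bit 14 of r = 101101101000000 to get c = 101101101000010.


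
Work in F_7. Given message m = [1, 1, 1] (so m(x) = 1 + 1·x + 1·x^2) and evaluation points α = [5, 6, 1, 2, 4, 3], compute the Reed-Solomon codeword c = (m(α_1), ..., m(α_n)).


c = [3, 1, 3, 0, 0, 6]

Message polynomial: m(x) = 1 + 1·x + 1·x^2 (mod 7).
For each evaluation point α_i, compute m(α_i) mod 7:
  α_1 = 5: Horner steps 1 → 6 → 3, so m(5) = 3.
  α_2 = 6: Horner steps 1 → 0 → 1, so m(6) = 1.
  α_3 = 1: Horner steps 1 → 2 → 3, so m(1) = 3.
  α_4 = 2: Horner steps 1 → 3 → 0, so m(2) = 0.
  α_5 = 4: Horner steps 1 → 5 → 0, so m(4) = 0.
  α_6 = 3: Horner steps 1 → 4 → 6, so m(3) = 6.
Codeword c = [3, 1, 3, 0, 0, 6] ∈ F_7^6.


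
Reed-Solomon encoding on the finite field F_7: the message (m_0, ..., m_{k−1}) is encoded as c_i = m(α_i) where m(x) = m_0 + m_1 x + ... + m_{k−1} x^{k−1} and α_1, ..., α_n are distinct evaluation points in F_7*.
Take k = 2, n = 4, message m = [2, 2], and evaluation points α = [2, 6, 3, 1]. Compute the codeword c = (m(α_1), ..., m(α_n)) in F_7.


c = [6, 0, 1, 4]

Message polynomial: m(x) = 2 + 2·x (mod 7).
For each evaluation point α_i, compute m(α_i) mod 7:
  α_1 = 2: Horner steps 2 → 6, so m(2) = 6.
  α_2 = 6: Horner steps 2 → 0, so m(6) = 0.
  α_3 = 3: Horner steps 2 → 1, so m(3) = 1.
  α_4 = 1: Horner steps 2 → 4, so m(1) = 4.
Codeword c = [6, 0, 1, 4] ∈ F_7^4.


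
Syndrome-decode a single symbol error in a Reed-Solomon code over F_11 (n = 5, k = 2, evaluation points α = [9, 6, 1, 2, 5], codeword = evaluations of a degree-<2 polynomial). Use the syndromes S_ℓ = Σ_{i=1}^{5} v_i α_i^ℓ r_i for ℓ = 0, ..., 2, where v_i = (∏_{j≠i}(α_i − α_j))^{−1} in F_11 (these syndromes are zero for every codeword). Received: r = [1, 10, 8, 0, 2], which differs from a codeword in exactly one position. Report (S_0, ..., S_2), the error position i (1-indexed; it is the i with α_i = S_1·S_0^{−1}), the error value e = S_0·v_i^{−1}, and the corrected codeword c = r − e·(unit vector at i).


S = (10, 10, 10), error at position 3, error magnitude e = 5, c = [1, 10, 3, 0, 2].

Step 1: column multipliers v_i = (∏_{j≠i}(α_i − α_j))^{−1} mod 11.
  i = 1 (α = 9): (9−6)(9−1)(9−2)(9−5) = 3·8·7·4 = 672 ≡ 1, so v_1 = 1^{−1} = 1 (mod 11).
  i = 2 (α = 6): (6−9)(6−1)(6−2)(6−5) = (−3)·5·4·1 = −60 ≡ 6, so v_2 = 6^{−1} = 2 (mod 11).
  i = 3 (α = 1): (1−9)(1−6)(1−2)(1−5) = (−8)·(−5)·(−1)·(−4) = 160 ≡ 6, so v_3 = 6^{−1} = 2 (mod 11).
  i = 4 (α = 2): (2−9)(2−6)(2−1)(2−5) = (−7)·(−4)·1·(−3) = −84 ≡ 4, so v_4 = 4^{−1} = 3 (mod 11).
  i = 5 (α = 5): (5−9)(5−6)(5−1)(5−2) = (−4)·(−1)·4·3 = 48 ≡ 4, so v_5 = 4^{−1} = 3 (mod 11).
  v = [1, 2, 2, 3, 3].
Step 2: syndromes of r = [1, 10, 8, 0, 2] (all sums mod 11).
  S_0 = Σ v_i r_i = 1·1 + 2·10 + 2·8 + 3·0 + 3·2 = 43 ≡ 10.
  S_1 = Σ v_i α_i r_i = 1·9·1 + 2·6·10 + 2·1·8 + 3·2·0 + 3·5·2 = 175 ≡ 10.
  α_i^2 mod 11 = [4, 3, 1, 4, 3].
  S_2 = Σ v_i α_i^2 r_i = 1·4·1 + 2·3·10 + 2·1·8 + 3·4·0 + 3·3·2 = 98 ≡ 10.
  S = (10, 10, 10) ≠ 0, so r is not a codeword (an error is present).
Step 3: locate the error. For a single error e at position i, S_ℓ = v_i·e·α_i^ℓ, so α_err = S_1/S_0.
  S_0^{−1} = 10^{−1} = 10 (mod 11), so α_err = 10·10 = 100 ≡ 1 = α_3. Error position i = 3.
  Consistency check: S_2/S_1 = 10·10 = 100 ≡ 1 = α_err ✓ (single-error assumption holds).
Step 4: error magnitude e = S_0/v_3 = S_0·∏_{j≠3}(α_3 − α_j) = 10·6 = 60 ≡ 5 (mod 11).
Step 5: correct position 3: c_3 = r_3 − e = 8 − 5 ≡ 3 (mod 11). Hence c = [1, 10, 3, 0, 2].
  Check: interpolating c through the α_i gives m(x) = 6 + 8·x (degree < 2) with m(α_i) = c_i for every i, so c is indeed a codeword.
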